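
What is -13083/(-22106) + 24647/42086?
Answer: 39123490/33226897 ≈ 1.1775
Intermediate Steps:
-13083/(-22106) + 24647/42086 = -13083*(-1/22106) + 24647*(1/42086) = 1869/3158 + 24647/42086 = 39123490/33226897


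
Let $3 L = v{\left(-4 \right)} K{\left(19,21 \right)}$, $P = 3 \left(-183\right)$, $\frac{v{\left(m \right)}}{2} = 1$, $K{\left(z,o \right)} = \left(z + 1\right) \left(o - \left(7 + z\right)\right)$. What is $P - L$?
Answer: $- \frac{1447}{3} \approx -482.33$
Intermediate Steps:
$K{\left(z,o \right)} = \left(1 + z\right) \left(-7 + o - z\right)$
$v{\left(m \right)} = 2$ ($v{\left(m \right)} = 2 \cdot 1 = 2$)
$P = -549$
$L = - \frac{200}{3}$ ($L = \frac{2 \left(-7 + 21 - 19^{2} - 152 + 21 \cdot 19\right)}{3} = \frac{2 \left(-7 + 21 - 361 - 152 + 399\right)}{3} = \frac{2 \left(-100\right)}{3} = \frac{1}{3} \left(-200\right) = - \frac{200}{3} \approx -66.667$)
$P - L = -549 - - \frac{200}{3} = -549 + \frac{200}{3} = - \frac{1447}{3}$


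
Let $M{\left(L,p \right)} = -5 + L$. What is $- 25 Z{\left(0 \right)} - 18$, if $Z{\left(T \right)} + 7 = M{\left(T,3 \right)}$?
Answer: $282$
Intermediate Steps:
$Z{\left(T \right)} = -12 + T$ ($Z{\left(T \right)} = -7 + \left(-5 + T\right) = -12 + T$)
$- 25 Z{\left(0 \right)} - 18 = - 25 \left(-12 + 0\right) - 18 = \left(-25\right) \left(-12\right) - 18 = 300 - 18 = 282$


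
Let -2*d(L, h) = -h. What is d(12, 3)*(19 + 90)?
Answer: 327/2 ≈ 163.50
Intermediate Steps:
d(L, h) = h/2 (d(L, h) = -(-1)*h/2 = h/2)
d(12, 3)*(19 + 90) = ((1/2)*3)*(19 + 90) = (3/2)*109 = 327/2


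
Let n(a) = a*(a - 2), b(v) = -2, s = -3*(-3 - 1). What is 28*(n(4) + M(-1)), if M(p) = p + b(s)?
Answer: 140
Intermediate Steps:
s = 12 (s = -3*(-4) = 12)
n(a) = a*(-2 + a)
M(p) = -2 + p (M(p) = p - 2 = -2 + p)
28*(n(4) + M(-1)) = 28*(4*(-2 + 4) + (-2 - 1)) = 28*(4*2 - 3) = 28*(8 - 3) = 28*5 = 140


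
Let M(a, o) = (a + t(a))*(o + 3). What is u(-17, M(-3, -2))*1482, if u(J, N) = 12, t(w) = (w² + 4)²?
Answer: 17784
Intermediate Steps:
t(w) = (4 + w²)²
M(a, o) = (3 + o)*(a + (4 + a²)²) (M(a, o) = (a + (4 + a²)²)*(o + 3) = (a + (4 + a²)²)*(3 + o) = (3 + o)*(a + (4 + a²)²))
u(-17, M(-3, -2))*1482 = 12*1482 = 17784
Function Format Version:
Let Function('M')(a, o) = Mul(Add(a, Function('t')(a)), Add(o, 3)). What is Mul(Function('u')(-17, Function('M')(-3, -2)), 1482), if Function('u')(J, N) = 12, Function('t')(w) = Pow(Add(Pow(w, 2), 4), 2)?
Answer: 17784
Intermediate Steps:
Function('t')(w) = Pow(Add(4, Pow(w, 2)), 2)
Function('M')(a, o) = Mul(Add(3, o), Add(a, Pow(Add(4, Pow(a, 2)), 2))) (Function('M')(a, o) = Mul(Add(a, Pow(Add(4, Pow(a, 2)), 2)), Add(o, 3)) = Mul(Add(a, Pow(Add(4, Pow(a, 2)), 2)), Add(3, o)) = Mul(Add(3, o), Add(a, Pow(Add(4, Pow(a, 2)), 2))))
Mul(Function('u')(-17, Function('M')(-3, -2)), 1482) = Mul(12, 1482) = 17784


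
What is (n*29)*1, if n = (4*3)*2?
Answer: 696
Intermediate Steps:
n = 24 (n = 12*2 = 24)
(n*29)*1 = (24*29)*1 = 696*1 = 696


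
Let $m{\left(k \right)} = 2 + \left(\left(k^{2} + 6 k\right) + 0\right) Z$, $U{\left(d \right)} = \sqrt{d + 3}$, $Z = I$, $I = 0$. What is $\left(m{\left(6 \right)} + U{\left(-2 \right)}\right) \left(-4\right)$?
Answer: $-12$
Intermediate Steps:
$Z = 0$
$U{\left(d \right)} = \sqrt{3 + d}$
$m{\left(k \right)} = 2$ ($m{\left(k \right)} = 2 + \left(\left(k^{2} + 6 k\right) + 0\right) 0 = 2 + \left(k^{2} + 6 k\right) 0 = 2 + 0 = 2$)
$\left(m{\left(6 \right)} + U{\left(-2 \right)}\right) \left(-4\right) = \left(2 + \sqrt{3 - 2}\right) \left(-4\right) = \left(2 + \sqrt{1}\right) \left(-4\right) = \left(2 + 1\right) \left(-4\right) = 3 \left(-4\right) = -12$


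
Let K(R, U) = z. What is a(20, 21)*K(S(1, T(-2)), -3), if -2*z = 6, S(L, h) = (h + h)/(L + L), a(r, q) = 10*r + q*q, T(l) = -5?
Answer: -1923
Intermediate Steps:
a(r, q) = q**2 + 10*r (a(r, q) = 10*r + q**2 = q**2 + 10*r)
S(L, h) = h/L (S(L, h) = (2*h)/((2*L)) = (2*h)*(1/(2*L)) = h/L)
z = -3 (z = -1/2*6 = -3)
K(R, U) = -3
a(20, 21)*K(S(1, T(-2)), -3) = (21**2 + 10*20)*(-3) = (441 + 200)*(-3) = 641*(-3) = -1923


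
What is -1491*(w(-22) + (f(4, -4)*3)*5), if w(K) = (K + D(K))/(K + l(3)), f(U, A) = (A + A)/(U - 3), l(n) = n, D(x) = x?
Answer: 3333876/19 ≈ 1.7547e+5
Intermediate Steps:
f(U, A) = 2*A/(-3 + U) (f(U, A) = (2*A)/(-3 + U) = 2*A/(-3 + U))
w(K) = 2*K/(3 + K) (w(K) = (K + K)/(K + 3) = (2*K)/(3 + K) = 2*K/(3 + K))
-1491*(w(-22) + (f(4, -4)*3)*5) = -1491*(2*(-22)/(3 - 22) + ((2*(-4)/(-3 + 4))*3)*5) = -1491*(2*(-22)/(-19) + ((2*(-4)/1)*3)*5) = -1491*(2*(-22)*(-1/19) + ((2*(-4)*1)*3)*5) = -1491*(44/19 - 8*3*5) = -1491*(44/19 - 24*5) = -1491*(44/19 - 120) = -1491*(-2236/19) = 3333876/19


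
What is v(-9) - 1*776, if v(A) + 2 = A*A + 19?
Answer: -678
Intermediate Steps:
v(A) = 17 + A² (v(A) = -2 + (A*A + 19) = -2 + (A² + 19) = -2 + (19 + A²) = 17 + A²)
v(-9) - 1*776 = (17 + (-9)²) - 1*776 = (17 + 81) - 776 = 98 - 776 = -678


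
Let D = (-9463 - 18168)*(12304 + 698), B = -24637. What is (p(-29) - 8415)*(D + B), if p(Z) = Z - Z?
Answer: 3023365595085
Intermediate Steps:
p(Z) = 0
D = -359258262 (D = -27631*13002 = -359258262)
(p(-29) - 8415)*(D + B) = (0 - 8415)*(-359258262 - 24637) = -8415*(-359282899) = 3023365595085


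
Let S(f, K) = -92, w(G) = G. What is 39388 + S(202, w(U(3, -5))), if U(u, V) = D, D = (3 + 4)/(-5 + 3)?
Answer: 39296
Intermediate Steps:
D = -7/2 (D = 7/(-2) = 7*(-1/2) = -7/2 ≈ -3.5000)
U(u, V) = -7/2
39388 + S(202, w(U(3, -5))) = 39388 - 92 = 39296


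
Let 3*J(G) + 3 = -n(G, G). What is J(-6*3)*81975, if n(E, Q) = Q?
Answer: 409875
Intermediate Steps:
J(G) = -1 - G/3 (J(G) = -1 + (-G)/3 = -1 - G/3)
J(-6*3)*81975 = (-1 - (-2)*3)*81975 = (-1 - ⅓*(-18))*81975 = (-1 + 6)*81975 = 5*81975 = 409875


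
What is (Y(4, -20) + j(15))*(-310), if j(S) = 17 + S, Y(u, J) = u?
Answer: -11160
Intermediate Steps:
(Y(4, -20) + j(15))*(-310) = (4 + (17 + 15))*(-310) = (4 + 32)*(-310) = 36*(-310) = -11160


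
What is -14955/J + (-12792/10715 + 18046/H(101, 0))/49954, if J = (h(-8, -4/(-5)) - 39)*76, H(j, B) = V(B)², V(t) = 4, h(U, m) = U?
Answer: 16095785304437/3823876793840 ≈ 4.2093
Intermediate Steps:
H(j, B) = 16 (H(j, B) = 4² = 16)
J = -3572 (J = (-8 - 39)*76 = -47*76 = -3572)
-14955/J + (-12792/10715 + 18046/H(101, 0))/49954 = -14955/(-3572) + (-12792/10715 + 18046/16)/49954 = -14955*(-1/3572) + (-12792*1/10715 + 18046*(1/16))*(1/49954) = 14955/3572 + (-12792/10715 + 9023/8)*(1/49954) = 14955/3572 + (96579109/85720)*(1/49954) = 14955/3572 + 96579109/4282056880 = 16095785304437/3823876793840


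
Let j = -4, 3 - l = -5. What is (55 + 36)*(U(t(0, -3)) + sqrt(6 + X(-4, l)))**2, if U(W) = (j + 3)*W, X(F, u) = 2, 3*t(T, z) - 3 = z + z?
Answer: 819 + 364*sqrt(2) ≈ 1333.8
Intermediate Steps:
l = 8 (l = 3 - 1*(-5) = 3 + 5 = 8)
t(T, z) = 1 + 2*z/3 (t(T, z) = 1 + (z + z)/3 = 1 + (2*z)/3 = 1 + 2*z/3)
U(W) = -W (U(W) = (-4 + 3)*W = -W)
(55 + 36)*(U(t(0, -3)) + sqrt(6 + X(-4, l)))**2 = (55 + 36)*(-(1 + (2/3)*(-3)) + sqrt(6 + 2))**2 = 91*(-(1 - 2) + sqrt(8))**2 = 91*(-1*(-1) + 2*sqrt(2))**2 = 91*(1 + 2*sqrt(2))**2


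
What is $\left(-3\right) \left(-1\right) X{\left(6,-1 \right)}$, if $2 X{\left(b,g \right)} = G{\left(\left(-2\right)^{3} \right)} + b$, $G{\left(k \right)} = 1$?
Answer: $\frac{21}{2} \approx 10.5$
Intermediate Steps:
$X{\left(b,g \right)} = \frac{1}{2} + \frac{b}{2}$ ($X{\left(b,g \right)} = \frac{1 + b}{2} = \frac{1}{2} + \frac{b}{2}$)
$\left(-3\right) \left(-1\right) X{\left(6,-1 \right)} = \left(-3\right) \left(-1\right) \left(\frac{1}{2} + \frac{1}{2} \cdot 6\right) = 3 \left(\frac{1}{2} + 3\right) = 3 \cdot \frac{7}{2} = \frac{21}{2}$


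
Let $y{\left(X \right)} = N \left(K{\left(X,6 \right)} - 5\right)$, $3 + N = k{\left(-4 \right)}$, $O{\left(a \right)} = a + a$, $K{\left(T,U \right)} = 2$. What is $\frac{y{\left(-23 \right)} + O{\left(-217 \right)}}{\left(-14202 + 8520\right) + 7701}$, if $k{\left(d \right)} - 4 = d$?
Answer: $- \frac{425}{2019} \approx -0.2105$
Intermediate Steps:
$k{\left(d \right)} = 4 + d$
$O{\left(a \right)} = 2 a$
$N = -3$ ($N = -3 + \left(4 - 4\right) = -3 + 0 = -3$)
$y{\left(X \right)} = 9$ ($y{\left(X \right)} = - 3 \left(2 - 5\right) = \left(-3\right) \left(-3\right) = 9$)
$\frac{y{\left(-23 \right)} + O{\left(-217 \right)}}{\left(-14202 + 8520\right) + 7701} = \frac{9 + 2 \left(-217\right)}{\left(-14202 + 8520\right) + 7701} = \frac{9 - 434}{-5682 + 7701} = - \frac{425}{2019}$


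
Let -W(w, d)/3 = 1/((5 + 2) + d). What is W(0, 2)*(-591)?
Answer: 197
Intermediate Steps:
W(w, d) = -3/(7 + d) (W(w, d) = -3/((5 + 2) + d) = -3/(7 + d))
W(0, 2)*(-591) = -3/(7 + 2)*(-591) = -3/9*(-591) = -3*⅑*(-591) = -⅓*(-591) = 197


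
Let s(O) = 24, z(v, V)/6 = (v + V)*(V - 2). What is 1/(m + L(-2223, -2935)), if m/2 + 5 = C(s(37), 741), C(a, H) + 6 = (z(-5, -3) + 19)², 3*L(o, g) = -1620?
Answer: 1/133600 ≈ 7.4850e-6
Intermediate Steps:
L(o, g) = -540 (L(o, g) = (⅓)*(-1620) = -540)
z(v, V) = 6*(-2 + V)*(V + v) (z(v, V) = 6*((v + V)*(V - 2)) = 6*((V + v)*(-2 + V)) = 6*((-2 + V)*(V + v)) = 6*(-2 + V)*(V + v))
C(a, H) = 67075 (C(a, H) = -6 + ((-12*(-3) - 12*(-5) + 6*(-3)² + 6*(-3)*(-5)) + 19)² = -6 + ((36 + 60 + 6*9 + 90) + 19)² = -6 + ((36 + 60 + 54 + 90) + 19)² = -6 + (240 + 19)² = -6 + 259² = -6 + 67081 = 67075)
m = 134140 (m = -10 + 2*67075 = -10 + 134150 = 134140)
1/(m + L(-2223, -2935)) = 1/(134140 - 540) = 1/133600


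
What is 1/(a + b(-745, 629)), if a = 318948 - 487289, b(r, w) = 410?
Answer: -1/167931 ≈ -5.9548e-6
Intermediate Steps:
a = -168341
1/(a + b(-745, 629)) = 1/(-168341 + 410) = 1/(-167931) = -1/167931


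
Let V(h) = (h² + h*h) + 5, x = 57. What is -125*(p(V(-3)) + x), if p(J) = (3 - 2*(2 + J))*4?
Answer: 16375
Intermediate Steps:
V(h) = 5 + 2*h² (V(h) = (h² + h²) + 5 = 2*h² + 5 = 5 + 2*h²)
p(J) = -4 - 8*J (p(J) = (3 + (-4 - 2*J))*4 = (-1 - 2*J)*4 = -4 - 8*J)
-125*(p(V(-3)) + x) = -125*((-4 - 8*(5 + 2*(-3)²)) + 57) = -125*((-4 - 8*(5 + 2*9)) + 57) = -125*((-4 - 8*(5 + 18)) + 57) = -125*((-4 - 8*23) + 57) = -125*((-4 - 184) + 57) = -125*(-188 + 57) = -125*(-131) = 16375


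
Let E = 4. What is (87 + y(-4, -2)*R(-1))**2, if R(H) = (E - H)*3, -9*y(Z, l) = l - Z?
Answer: 63001/9 ≈ 7000.1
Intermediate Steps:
y(Z, l) = -l/9 + Z/9 (y(Z, l) = -(l - Z)/9 = -l/9 + Z/9)
R(H) = 12 - 3*H (R(H) = (4 - H)*3 = 12 - 3*H)
(87 + y(-4, -2)*R(-1))**2 = (87 + (-1/9*(-2) + (1/9)*(-4))*(12 - 3*(-1)))**2 = (87 + (2/9 - 4/9)*(12 + 3))**2 = (87 - 2/9*15)**2 = (87 - 10/3)**2 = (251/3)**2 = 63001/9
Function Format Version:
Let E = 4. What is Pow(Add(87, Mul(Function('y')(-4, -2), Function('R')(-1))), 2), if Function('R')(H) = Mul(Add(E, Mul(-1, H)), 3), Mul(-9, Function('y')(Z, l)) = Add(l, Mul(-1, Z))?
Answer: Rational(63001, 9) ≈ 7000.1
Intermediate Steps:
Function('y')(Z, l) = Add(Mul(Rational(-1, 9), l), Mul(Rational(1, 9), Z)) (Function('y')(Z, l) = Mul(Rational(-1, 9), Add(l, Mul(-1, Z))) = Add(Mul(Rational(-1, 9), l), Mul(Rational(1, 9), Z)))
Function('R')(H) = Add(12, Mul(-3, H)) (Function('R')(H) = Mul(Add(4, Mul(-1, H)), 3) = Add(12, Mul(-3, H)))
Pow(Add(87, Mul(Function('y')(-4, -2), Function('R')(-1))), 2) = Pow(Add(87, Mul(Add(Mul(Rational(-1, 9), -2), Mul(Rational(1, 9), -4)), Add(12, Mul(-3, -1)))), 2) = Pow(Add(87, Mul(Add(Rational(2, 9), Rational(-4, 9)), Add(12, 3))), 2) = Pow(Add(87, Mul(Rational(-2, 9), 15)), 2) = Pow(Add(87, Rational(-10, 3)), 2) = Pow(Rational(251, 3), 2) = Rational(63001, 9)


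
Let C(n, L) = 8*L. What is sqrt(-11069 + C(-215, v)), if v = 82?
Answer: 3*I*sqrt(1157) ≈ 102.04*I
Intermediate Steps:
sqrt(-11069 + C(-215, v)) = sqrt(-11069 + 8*82) = sqrt(-11069 + 656) = sqrt(-10413) = 3*I*sqrt(1157)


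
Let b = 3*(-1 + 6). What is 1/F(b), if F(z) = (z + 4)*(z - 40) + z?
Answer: -1/460 ≈ -0.0021739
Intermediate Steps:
b = 15 (b = 3*5 = 15)
F(z) = z + (-40 + z)*(4 + z) (F(z) = (4 + z)*(-40 + z) + z = (-40 + z)*(4 + z) + z = z + (-40 + z)*(4 + z))
1/F(b) = 1/(-160 + 15² - 35*15) = 1/(-160 + 225 - 525) = 1/(-460) = -1/460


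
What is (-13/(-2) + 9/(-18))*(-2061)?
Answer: -12366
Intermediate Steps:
(-13/(-2) + 9/(-18))*(-2061) = (-13*(-½) + 9*(-1/18))*(-2061) = (13/2 - ½)*(-2061) = 6*(-2061) = -12366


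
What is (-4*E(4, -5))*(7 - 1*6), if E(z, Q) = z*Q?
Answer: 80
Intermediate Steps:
E(z, Q) = Q*z
(-4*E(4, -5))*(7 - 1*6) = (-(-20)*4)*(7 - 1*6) = (-4*(-20))*(7 - 6) = 80*1 = 80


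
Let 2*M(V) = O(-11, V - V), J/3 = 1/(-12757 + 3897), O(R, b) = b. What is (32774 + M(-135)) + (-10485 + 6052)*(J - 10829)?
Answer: 425614309959/8860 ≈ 4.8038e+7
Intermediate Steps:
J = -3/8860 (J = 3/(-12757 + 3897) = 3/(-8860) = 3*(-1/8860) = -3/8860 ≈ -0.00033860)
M(V) = 0 (M(V) = (V - V)/2 = (½)*0 = 0)
(32774 + M(-135)) + (-10485 + 6052)*(J - 10829) = (32774 + 0) + (-10485 + 6052)*(-3/8860 - 10829) = 32774 - 4433*(-95944943/8860) = 32774 + 425323932319/8860 = 425614309959/8860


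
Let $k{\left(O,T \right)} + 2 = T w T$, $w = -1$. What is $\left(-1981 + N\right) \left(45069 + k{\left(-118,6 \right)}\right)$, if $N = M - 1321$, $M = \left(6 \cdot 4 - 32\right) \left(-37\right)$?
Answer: $-135363186$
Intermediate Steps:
$k{\left(O,T \right)} = -2 - T^{2}$ ($k{\left(O,T \right)} = -2 + T \left(-1\right) T = -2 + - T T = -2 - T^{2}$)
$M = 296$ ($M = \left(24 - 32\right) \left(-37\right) = \left(-8\right) \left(-37\right) = 296$)
$N = -1025$ ($N = 296 - 1321 = -1025$)
$\left(-1981 + N\right) \left(45069 + k{\left(-118,6 \right)}\right) = \left(-1981 - 1025\right) \left(45069 - 38\right) = - 3006 \left(45069 - 38\right) = \left(-3006\right) 45031 = -135363186$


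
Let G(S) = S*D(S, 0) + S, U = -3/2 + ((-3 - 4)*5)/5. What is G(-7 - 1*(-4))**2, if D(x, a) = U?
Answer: 2025/4 ≈ 506.25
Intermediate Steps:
U = -17/2 (U = -3*1/2 - 7*5*(1/5) = -3/2 - 35*1/5 = -3/2 - 7 = -17/2 ≈ -8.5000)
D(x, a) = -17/2
G(S) = -15*S/2 (G(S) = S*(-17/2) + S = -17*S/2 + S = -15*S/2)
G(-7 - 1*(-4))**2 = (-15*(-7 - 1*(-4))/2)**2 = (-15*(-7 + 4)/2)**2 = (-15/2*(-3))**2 = (45/2)**2 = 2025/4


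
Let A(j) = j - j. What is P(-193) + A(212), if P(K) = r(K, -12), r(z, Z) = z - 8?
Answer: -201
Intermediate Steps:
r(z, Z) = -8 + z
P(K) = -8 + K
A(j) = 0
P(-193) + A(212) = (-8 - 193) + 0 = -201 + 0 = -201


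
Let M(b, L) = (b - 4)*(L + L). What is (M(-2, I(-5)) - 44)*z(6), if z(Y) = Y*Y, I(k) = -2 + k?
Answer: 1440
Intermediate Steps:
M(b, L) = 2*L*(-4 + b) (M(b, L) = (-4 + b)*(2*L) = 2*L*(-4 + b))
z(Y) = Y**2
(M(-2, I(-5)) - 44)*z(6) = (2*(-2 - 5)*(-4 - 2) - 44)*6**2 = (2*(-7)*(-6) - 44)*36 = (84 - 44)*36 = 40*36 = 1440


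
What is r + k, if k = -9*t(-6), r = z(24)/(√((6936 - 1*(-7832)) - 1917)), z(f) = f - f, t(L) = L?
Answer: 54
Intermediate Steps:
z(f) = 0
r = 0 (r = 0/(√((6936 - 1*(-7832)) - 1917)) = 0/(√((6936 + 7832) - 1917)) = 0/(√(14768 - 1917)) = 0/(√12851) = 0*(√12851/12851) = 0)
k = 54 (k = -9*(-6) = 54)
r + k = 0 + 54 = 54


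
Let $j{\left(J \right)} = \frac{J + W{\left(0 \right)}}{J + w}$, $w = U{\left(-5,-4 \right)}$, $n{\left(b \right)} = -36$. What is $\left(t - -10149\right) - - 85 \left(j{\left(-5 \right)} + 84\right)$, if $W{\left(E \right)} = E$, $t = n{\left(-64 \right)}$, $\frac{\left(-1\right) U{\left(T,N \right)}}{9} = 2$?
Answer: $\frac{397244}{23} \approx 17271.0$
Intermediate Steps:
$U{\left(T,N \right)} = -18$ ($U{\left(T,N \right)} = \left(-9\right) 2 = -18$)
$t = -36$
$w = -18$
$j{\left(J \right)} = \frac{J}{-18 + J}$ ($j{\left(J \right)} = \frac{J + 0}{J - 18} = \frac{J}{-18 + J}$)
$\left(t - -10149\right) - - 85 \left(j{\left(-5 \right)} + 84\right) = \left(-36 - -10149\right) - - 85 \left(- \frac{5}{-18 - 5} + 84\right) = \left(-36 + 10149\right) - - 85 \left(- \frac{5}{-23} + 84\right) = 10113 - - 85 \left(\left(-5\right) \left(- \frac{1}{23}\right) + 84\right) = 10113 - - 85 \left(\frac{5}{23} + 84\right) = 10113 - \left(-85\right) \frac{1937}{23} = 10113 - - \frac{164645}{23} = 10113 + \frac{164645}{23} = \frac{397244}{23}$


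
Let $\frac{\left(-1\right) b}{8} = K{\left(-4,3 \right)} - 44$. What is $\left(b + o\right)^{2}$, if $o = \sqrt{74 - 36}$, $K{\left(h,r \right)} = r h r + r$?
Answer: $\left(616 + \sqrt{38}\right)^{2} \approx 3.8709 \cdot 10^{5}$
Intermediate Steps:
$K{\left(h,r \right)} = r + h r^{2}$ ($K{\left(h,r \right)} = h r r + r = h r^{2} + r = r + h r^{2}$)
$o = \sqrt{38} \approx 6.1644$
$b = 616$ ($b = - 8 \left(3 \left(1 - 12\right) - 44\right) = - 8 \left(3 \left(-11\right) - 44\right) = - 8 \left(-33 - 44\right) = \left(-8\right) \left(-77\right) = 616$)
$\left(b + o\right)^{2} = \left(616 + \sqrt{38}\right)^{2}$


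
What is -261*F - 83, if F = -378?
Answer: 98575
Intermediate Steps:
-261*F - 83 = -261*(-378) - 83 = 98658 - 83 = 98575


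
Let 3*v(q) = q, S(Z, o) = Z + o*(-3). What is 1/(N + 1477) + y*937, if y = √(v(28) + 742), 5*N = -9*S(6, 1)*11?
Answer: 5/7088 + 6559*√138/3 ≈ 25684.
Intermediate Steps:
S(Z, o) = Z - 3*o
v(q) = q/3
N = -297/5 (N = (-9*(6 - 3*1)*11)/5 = (-9*(6 - 3)*11)/5 = (-9*3*11)/5 = (-27*11)/5 = (⅕)*(-297) = -297/5 ≈ -59.400)
y = 7*√138/3 (y = √((⅓)*28 + 742) = √(28/3 + 742) = √(2254/3) = 7*√138/3 ≈ 27.410)
1/(N + 1477) + y*937 = 1/(-297/5 + 1477) + (7*√138/3)*937 = 1/(7088/5) + 6559*√138/3 = 5/7088 + 6559*√138/3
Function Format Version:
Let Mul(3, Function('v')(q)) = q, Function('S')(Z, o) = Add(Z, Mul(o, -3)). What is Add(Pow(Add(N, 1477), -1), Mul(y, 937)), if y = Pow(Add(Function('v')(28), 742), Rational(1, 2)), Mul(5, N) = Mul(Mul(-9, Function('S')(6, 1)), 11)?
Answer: Add(Rational(5, 7088), Mul(Rational(6559, 3), Pow(138, Rational(1, 2)))) ≈ 25684.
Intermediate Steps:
Function('S')(Z, o) = Add(Z, Mul(-3, o))
Function('v')(q) = Mul(Rational(1, 3), q)
N = Rational(-297, 5) (N = Mul(Rational(1, 5), Mul(Mul(-9, Add(6, Mul(-3, 1))), 11)) = Mul(Rational(1, 5), Mul(Mul(-9, Add(6, -3)), 11)) = Mul(Rational(1, 5), Mul(Mul(-9, 3), 11)) = Mul(Rational(1, 5), Mul(-27, 11)) = Mul(Rational(1, 5), -297) = Rational(-297, 5) ≈ -59.400)
y = Mul(Rational(7, 3), Pow(138, Rational(1, 2))) (y = Pow(Add(Mul(Rational(1, 3), 28), 742), Rational(1, 2)) = Pow(Add(Rational(28, 3), 742), Rational(1, 2)) = Pow(Rational(2254, 3), Rational(1, 2)) = Mul(Rational(7, 3), Pow(138, Rational(1, 2))) ≈ 27.410)
Add(Pow(Add(N, 1477), -1), Mul(y, 937)) = Add(Pow(Add(Rational(-297, 5), 1477), -1), Mul(Mul(Rational(7, 3), Pow(138, Rational(1, 2))), 937)) = Add(Pow(Rational(7088, 5), -1), Mul(Rational(6559, 3), Pow(138, Rational(1, 2)))) = Add(Rational(5, 7088), Mul(Rational(6559, 3), Pow(138, Rational(1, 2))))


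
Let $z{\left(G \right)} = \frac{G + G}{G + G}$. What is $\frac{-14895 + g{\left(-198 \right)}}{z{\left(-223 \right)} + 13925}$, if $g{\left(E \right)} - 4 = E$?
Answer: $- \frac{15089}{13926} \approx -1.0835$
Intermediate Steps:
$z{\left(G \right)} = 1$ ($z{\left(G \right)} = \frac{2 G}{2 G} = 2 G \frac{1}{2 G} = 1$)
$g{\left(E \right)} = 4 + E$
$\frac{-14895 + g{\left(-198 \right)}}{z{\left(-223 \right)} + 13925} = \frac{-14895 + \left(4 - 198\right)}{1 + 13925} = \frac{-14895 - 194}{13926} = \left(-15089\right) \frac{1}{13926} = - \frac{15089}{13926}$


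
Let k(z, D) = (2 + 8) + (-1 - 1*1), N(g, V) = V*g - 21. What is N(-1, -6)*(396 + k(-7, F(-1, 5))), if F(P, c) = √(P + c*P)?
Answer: -6060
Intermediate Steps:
N(g, V) = -21 + V*g
F(P, c) = √(P + P*c)
k(z, D) = 8 (k(z, D) = 10 + (-1 - 1) = 10 - 2 = 8)
N(-1, -6)*(396 + k(-7, F(-1, 5))) = (-21 - 6*(-1))*(396 + 8) = (-21 + 6)*404 = -15*404 = -6060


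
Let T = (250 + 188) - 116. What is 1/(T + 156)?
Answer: 1/478 ≈ 0.0020920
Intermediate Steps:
T = 322 (T = 438 - 116 = 322)
1/(T + 156) = 1/(322 + 156) = 1/478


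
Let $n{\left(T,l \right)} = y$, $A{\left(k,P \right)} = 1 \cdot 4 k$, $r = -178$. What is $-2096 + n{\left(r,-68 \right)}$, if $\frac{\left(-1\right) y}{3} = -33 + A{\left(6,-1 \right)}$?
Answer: $-2069$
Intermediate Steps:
$A{\left(k,P \right)} = 4 k$
$y = 27$ ($y = - 3 \left(-33 + 4 \cdot 6\right) = - 3 \left(-33 + 24\right) = \left(-3\right) \left(-9\right) = 27$)
$n{\left(T,l \right)} = 27$
$-2096 + n{\left(r,-68 \right)} = -2096 + 27 = -2069$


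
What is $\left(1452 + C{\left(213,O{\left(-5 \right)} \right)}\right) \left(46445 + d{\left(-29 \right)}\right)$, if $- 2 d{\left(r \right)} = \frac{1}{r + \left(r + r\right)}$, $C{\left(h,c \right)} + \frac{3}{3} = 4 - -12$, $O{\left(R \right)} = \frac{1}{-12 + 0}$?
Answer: $\frac{3951819759}{58} \approx 6.8135 \cdot 10^{7}$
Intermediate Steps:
$O{\left(R \right)} = - \frac{1}{12}$ ($O{\left(R \right)} = \frac{1}{-12} = - \frac{1}{12}$)
$C{\left(h,c \right)} = 15$ ($C{\left(h,c \right)} = -1 + \left(4 - -12\right) = -1 + \left(4 + 12\right) = -1 + 16 = 15$)
$d{\left(r \right)} = - \frac{1}{6 r}$ ($d{\left(r \right)} = - \frac{1}{2 \left(r + \left(r + r\right)\right)} = - \frac{1}{2 \left(r + 2 r\right)} = - \frac{1}{2 \cdot 3 r} = - \frac{\frac{1}{3} \frac{1}{r}}{2} = - \frac{1}{6 r}$)
$\left(1452 + C{\left(213,O{\left(-5 \right)} \right)}\right) \left(46445 + d{\left(-29 \right)}\right) = \left(1452 + 15\right) \left(46445 - \frac{1}{6 \left(-29\right)}\right) = 1467 \left(46445 - - \frac{1}{174}\right) = 1467 \left(46445 + \frac{1}{174}\right) = 1467 \cdot \frac{8081431}{174} = \frac{3951819759}{58}$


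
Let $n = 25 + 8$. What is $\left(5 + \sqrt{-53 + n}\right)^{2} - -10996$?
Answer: $11001 + 20 i \sqrt{5} \approx 11001.0 + 44.721 i$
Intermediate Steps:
$n = 33$
$\left(5 + \sqrt{-53 + n}\right)^{2} - -10996 = \left(5 + \sqrt{-53 + 33}\right)^{2} - -10996 = \left(5 + \sqrt{-20}\right)^{2} + 10996 = \left(5 + 2 i \sqrt{5}\right)^{2} + 10996 = 10996 + \left(5 + 2 i \sqrt{5}\right)^{2}$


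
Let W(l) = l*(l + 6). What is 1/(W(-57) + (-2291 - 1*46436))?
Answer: -1/45820 ≈ -2.1825e-5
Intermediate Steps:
W(l) = l*(6 + l)
1/(W(-57) + (-2291 - 1*46436)) = 1/(-57*(6 - 57) + (-2291 - 1*46436)) = 1/(-57*(-51) + (-2291 - 46436)) = 1/(2907 - 48727) = 1/(-45820) = -1/45820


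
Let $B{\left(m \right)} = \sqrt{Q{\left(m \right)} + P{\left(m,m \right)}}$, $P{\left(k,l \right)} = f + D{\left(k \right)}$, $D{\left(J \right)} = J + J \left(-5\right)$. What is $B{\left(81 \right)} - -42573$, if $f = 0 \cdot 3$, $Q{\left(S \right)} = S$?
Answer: $42573 + 9 i \sqrt{3} \approx 42573.0 + 15.588 i$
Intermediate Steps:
$D{\left(J \right)} = - 4 J$ ($D{\left(J \right)} = J - 5 J = - 4 J$)
$f = 0$
$P{\left(k,l \right)} = - 4 k$ ($P{\left(k,l \right)} = 0 - 4 k = - 4 k$)
$B{\left(m \right)} = \sqrt{3} \sqrt{- m}$ ($B{\left(m \right)} = \sqrt{m - 4 m} = \sqrt{- 3 m} = \sqrt{3} \sqrt{- m}$)
$B{\left(81 \right)} - -42573 = \sqrt{3} \sqrt{\left(-1\right) 81} - -42573 = \sqrt{3} \sqrt{-81} + 42573 = \sqrt{3} \cdot 9 i + 42573 = 9 i \sqrt{3} + 42573 = 42573 + 9 i \sqrt{3}$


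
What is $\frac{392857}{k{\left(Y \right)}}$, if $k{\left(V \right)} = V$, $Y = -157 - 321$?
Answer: $- \frac{392857}{478} \approx -821.88$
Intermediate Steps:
$Y = -478$
$\frac{392857}{k{\left(Y \right)}} = \frac{392857}{-478} = 392857 \left(- \frac{1}{478}\right) = - \frac{392857}{478}$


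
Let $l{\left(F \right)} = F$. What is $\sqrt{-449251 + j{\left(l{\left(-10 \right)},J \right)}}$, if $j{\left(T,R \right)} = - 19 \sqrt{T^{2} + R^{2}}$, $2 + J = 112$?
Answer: $\sqrt{-449251 - 190 \sqrt{122}} \approx 671.83 i$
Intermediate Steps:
$J = 110$ ($J = -2 + 112 = 110$)
$j{\left(T,R \right)} = - 19 \sqrt{R^{2} + T^{2}}$
$\sqrt{-449251 + j{\left(l{\left(-10 \right)},J \right)}} = \sqrt{-449251 - 19 \sqrt{110^{2} + \left(-10\right)^{2}}} = \sqrt{-449251 - 19 \sqrt{12100 + 100}} = \sqrt{-449251 - 19 \sqrt{12200}} = \sqrt{-449251 - 19 \cdot 10 \sqrt{122}} = \sqrt{-449251 - 190 \sqrt{122}}$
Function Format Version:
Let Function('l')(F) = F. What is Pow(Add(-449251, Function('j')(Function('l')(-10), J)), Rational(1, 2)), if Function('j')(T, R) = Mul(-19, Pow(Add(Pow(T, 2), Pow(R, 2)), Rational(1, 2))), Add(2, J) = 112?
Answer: Pow(Add(-449251, Mul(-190, Pow(122, Rational(1, 2)))), Rational(1, 2)) ≈ Mul(671.83, I)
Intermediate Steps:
J = 110 (J = Add(-2, 112) = 110)
Function('j')(T, R) = Mul(-19, Pow(Add(Pow(R, 2), Pow(T, 2)), Rational(1, 2)))
Pow(Add(-449251, Function('j')(Function('l')(-10), J)), Rational(1, 2)) = Pow(Add(-449251, Mul(-19, Pow(Add(Pow(110, 2), Pow(-10, 2)), Rational(1, 2)))), Rational(1, 2)) = Pow(Add(-449251, Mul(-19, Pow(Add(12100, 100), Rational(1, 2)))), Rational(1, 2)) = Pow(Add(-449251, Mul(-19, Pow(12200, Rational(1, 2)))), Rational(1, 2)) = Pow(Add(-449251, Mul(-19, Mul(10, Pow(122, Rational(1, 2))))), Rational(1, 2)) = Pow(Add(-449251, Mul(-190, Pow(122, Rational(1, 2)))), Rational(1, 2))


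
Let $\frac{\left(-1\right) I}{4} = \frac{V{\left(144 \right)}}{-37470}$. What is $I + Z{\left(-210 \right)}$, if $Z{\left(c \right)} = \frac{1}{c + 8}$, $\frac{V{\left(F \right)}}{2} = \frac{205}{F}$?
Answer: $- \frac{63305}{13624092} \approx -0.0046465$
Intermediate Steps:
$V{\left(F \right)} = \frac{410}{F}$ ($V{\left(F \right)} = 2 \frac{205}{F} = \frac{410}{F}$)
$I = \frac{41}{134892}$ ($I = - 4 \frac{410 \cdot \frac{1}{144}}{-37470} = - 4 \cdot 410 \cdot \frac{1}{144} \left(- \frac{1}{37470}\right) = - 4 \cdot \frac{205}{72} \left(- \frac{1}{37470}\right) = \left(-4\right) \left(- \frac{41}{539568}\right) = \frac{41}{134892} \approx 0.00030395$)
$Z{\left(c \right)} = \frac{1}{8 + c}$
$I + Z{\left(-210 \right)} = \frac{41}{134892} + \frac{1}{8 - 210} = \frac{41}{134892} + \frac{1}{-202} = \frac{41}{134892} - \frac{1}{202} = - \frac{63305}{13624092}$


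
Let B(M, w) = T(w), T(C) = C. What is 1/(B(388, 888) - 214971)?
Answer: -1/214083 ≈ -4.6711e-6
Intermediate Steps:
B(M, w) = w
1/(B(388, 888) - 214971) = 1/(888 - 214971) = 1/(-214083) = -1/214083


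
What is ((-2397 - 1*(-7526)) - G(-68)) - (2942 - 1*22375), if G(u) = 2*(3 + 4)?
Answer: 24548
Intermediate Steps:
G(u) = 14 (G(u) = 2*7 = 14)
((-2397 - 1*(-7526)) - G(-68)) - (2942 - 1*22375) = ((-2397 - 1*(-7526)) - 1*14) - (2942 - 1*22375) = ((-2397 + 7526) - 14) - (2942 - 22375) = (5129 - 14) - 1*(-19433) = 5115 + 19433 = 24548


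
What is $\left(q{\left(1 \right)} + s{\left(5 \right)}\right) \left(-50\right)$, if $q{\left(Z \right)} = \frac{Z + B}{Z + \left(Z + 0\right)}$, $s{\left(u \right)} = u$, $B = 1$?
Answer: $-300$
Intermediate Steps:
$q{\left(Z \right)} = \frac{1 + Z}{2 Z}$ ($q{\left(Z \right)} = \frac{Z + 1}{Z + \left(Z + 0\right)} = \frac{1 + Z}{Z + Z} = \frac{1 + Z}{2 Z}$)
$\left(q{\left(1 \right)} + s{\left(5 \right)}\right) \left(-50\right) = \left(\frac{1 + 1}{2 \cdot 1} + 5\right) \left(-50\right) = \left(\frac{1}{2} \cdot 1 \cdot 2 + 5\right) \left(-50\right) = \left(1 + 5\right) \left(-50\right) = 6 \left(-50\right) = -300$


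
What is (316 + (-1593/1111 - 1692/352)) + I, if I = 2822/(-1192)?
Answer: 407082767/1324312 ≈ 307.39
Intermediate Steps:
I = -1411/596 (I = 2822*(-1/1192) = -1411/596 ≈ -2.3675)
(316 + (-1593/1111 - 1692/352)) + I = (316 + (-1593/1111 - 1692/352)) - 1411/596 = (316 + (-1593*1/1111 - 1692*1/352)) - 1411/596 = (316 + (-1593/1111 - 423/88)) - 1411/596 = (316 - 55467/8888) - 1411/596 = 2753141/8888 - 1411/596 = 407082767/1324312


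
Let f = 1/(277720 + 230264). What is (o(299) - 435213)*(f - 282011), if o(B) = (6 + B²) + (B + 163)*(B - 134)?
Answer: 4827333684007631/63498 ≈ 7.6023e+10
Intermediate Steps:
f = 1/507984 ≈ 1.9686e-6
o(B) = 6 + B² + (-134 + B)*(163 + B) (o(B) = (6 + B²) + (163 + B)*(-134 + B) = (6 + B²) + (-134 + B)*(163 + B) = 6 + B² + (-134 + B)*(163 + B))
(o(299) - 435213)*(f - 282011) = ((-21836 + 2*299² + 29*299) - 435213)*(1/507984 - 282011) = ((-21836 + 2*89401 + 8671) - 435213)*(-143257075823/507984) = ((-21836 + 178802 + 8671) - 435213)*(-143257075823/507984) = (165637 - 435213)*(-143257075823/507984) = -269576*(-143257075823/507984) = 4827333684007631/63498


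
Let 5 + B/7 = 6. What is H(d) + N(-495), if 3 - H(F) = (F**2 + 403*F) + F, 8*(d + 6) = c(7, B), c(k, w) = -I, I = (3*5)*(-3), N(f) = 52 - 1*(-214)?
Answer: 26903/64 ≈ 420.36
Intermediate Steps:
B = 7 (B = -35 + 7*6 = -35 + 42 = 7)
N(f) = 266 (N(f) = 52 + 214 = 266)
I = -45 (I = 15*(-3) = -45)
c(k, w) = 45 (c(k, w) = -1*(-45) = 45)
d = -3/8 (d = -6 + (1/8)*45 = -6 + 45/8 = -3/8 ≈ -0.37500)
H(F) = 3 - F**2 - 404*F (H(F) = 3 - ((F**2 + 403*F) + F) = 3 - (F**2 + 404*F) = 3 + (-F**2 - 404*F) = 3 - F**2 - 404*F)
H(d) + N(-495) = (3 - (-3/8)**2 - 404*(-3/8)) + 266 = (3 - 1*9/64 + 303/2) + 266 = (3 - 9/64 + 303/2) + 266 = 9879/64 + 266 = 26903/64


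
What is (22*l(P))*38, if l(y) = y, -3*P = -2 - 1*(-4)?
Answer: -1672/3 ≈ -557.33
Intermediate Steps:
P = -2/3 (P = -(-2 - 1*(-4))/3 = -(-2 + 4)/3 = -1/3*2 = -2/3 ≈ -0.66667)
(22*l(P))*38 = (22*(-2/3))*38 = -44/3*38 = -1672/3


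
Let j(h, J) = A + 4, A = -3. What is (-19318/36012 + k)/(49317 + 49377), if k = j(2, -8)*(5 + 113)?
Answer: 2115049/1777084164 ≈ 0.0011902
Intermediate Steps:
j(h, J) = 1 (j(h, J) = -3 + 4 = 1)
k = 118 (k = 1*(5 + 113) = 1*118 = 118)
(-19318/36012 + k)/(49317 + 49377) = (-19318/36012 + 118)/(49317 + 49377) = (-19318*1/36012 + 118)/98694 = (-9659/18006 + 118)*(1/98694) = (2115049/18006)*(1/98694) = 2115049/1777084164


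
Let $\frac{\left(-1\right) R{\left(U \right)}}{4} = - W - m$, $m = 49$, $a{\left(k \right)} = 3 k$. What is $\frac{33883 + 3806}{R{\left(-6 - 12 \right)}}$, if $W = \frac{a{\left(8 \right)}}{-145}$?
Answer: $\frac{5464905}{28324} \approx 192.94$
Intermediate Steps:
$W = - \frac{24}{145}$ ($W = \frac{3 \cdot 8}{-145} = 24 \left(- \frac{1}{145}\right) = - \frac{24}{145} \approx -0.16552$)
$R{\left(U \right)} = \frac{28324}{145}$ ($R{\left(U \right)} = - 4 \left(\left(-1\right) \left(- \frac{24}{145}\right) - 49\right) = - 4 \left(\frac{24}{145} - 49\right) = \left(-4\right) \left(- \frac{7081}{145}\right) = \frac{28324}{145}$)
$\frac{33883 + 3806}{R{\left(-6 - 12 \right)}} = \frac{33883 + 3806}{\frac{28324}{145}} = 37689 \cdot \frac{145}{28324} = \frac{5464905}{28324}$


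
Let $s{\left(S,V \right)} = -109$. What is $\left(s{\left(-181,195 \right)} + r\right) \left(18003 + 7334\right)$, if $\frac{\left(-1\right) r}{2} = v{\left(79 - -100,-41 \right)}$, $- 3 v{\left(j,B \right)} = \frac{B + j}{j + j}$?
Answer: $- \frac{493184705}{179} \approx -2.7552 \cdot 10^{6}$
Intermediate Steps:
$v{\left(j,B \right)} = - \frac{B + j}{6 j}$ ($v{\left(j,B \right)} = - \frac{\left(B + j\right) \frac{1}{j + j}}{3} = - \frac{\left(B + j\right) \frac{1}{2 j}}{3} = - \frac{\frac{1}{2} \frac{1}{j} \left(B + j\right)}{3} = - \frac{B + j}{6 j}$)
$r = \frac{46}{179}$ ($r = - 2 \frac{\left(-1\right) \left(-41\right) - \left(79 - -100\right)}{6 \left(79 - -100\right)} = - 2 \frac{41 - \left(79 + 100\right)}{6 \left(79 + 100\right)} = - 2 \frac{41 - 179}{6 \cdot 179} = - 2 \cdot \frac{1}{6} \cdot \frac{1}{179} \left(41 - 179\right) = - 2 \cdot \frac{1}{6} \cdot \frac{1}{179} \left(-138\right) = \left(-2\right) \left(- \frac{23}{179}\right) = \frac{46}{179} \approx 0.25698$)
$\left(s{\left(-181,195 \right)} + r\right) \left(18003 + 7334\right) = \left(-109 + \frac{46}{179}\right) \left(18003 + 7334\right) = \left(- \frac{19465}{179}\right) 25337 = - \frac{493184705}{179}$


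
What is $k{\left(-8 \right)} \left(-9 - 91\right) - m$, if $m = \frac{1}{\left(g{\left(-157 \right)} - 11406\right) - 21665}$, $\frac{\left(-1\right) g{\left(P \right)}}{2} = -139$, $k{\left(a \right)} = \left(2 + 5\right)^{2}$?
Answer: $- \frac{160685699}{32793} \approx -4900.0$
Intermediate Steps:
$k{\left(a \right)} = 49$ ($k{\left(a \right)} = 7^{2} = 49$)
$g{\left(P \right)} = 278$ ($g{\left(P \right)} = \left(-2\right) \left(-139\right) = 278$)
$m = - \frac{1}{32793}$ ($m = \frac{1}{\left(278 - 11406\right) - 21665} = \frac{1}{-11128 - 21665} = \frac{1}{-32793} = - \frac{1}{32793} \approx -3.0494 \cdot 10^{-5}$)
$k{\left(-8 \right)} \left(-9 - 91\right) - m = 49 \left(-9 - 91\right) - - \frac{1}{32793} = 49 \left(-100\right) + \frac{1}{32793} = -4900 + \frac{1}{32793} = - \frac{160685699}{32793}$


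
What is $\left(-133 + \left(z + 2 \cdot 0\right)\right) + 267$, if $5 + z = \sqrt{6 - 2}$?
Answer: $131$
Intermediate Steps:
$z = -3$ ($z = -5 + \sqrt{6 - 2} = -5 + \sqrt{4} = -5 + 2 = -3$)
$\left(-133 + \left(z + 2 \cdot 0\right)\right) + 267 = \left(-133 + \left(-3 + 2 \cdot 0\right)\right) + 267 = \left(-133 + \left(-3 + 0\right)\right) + 267 = \left(-133 - 3\right) + 267 = -136 + 267 = 131$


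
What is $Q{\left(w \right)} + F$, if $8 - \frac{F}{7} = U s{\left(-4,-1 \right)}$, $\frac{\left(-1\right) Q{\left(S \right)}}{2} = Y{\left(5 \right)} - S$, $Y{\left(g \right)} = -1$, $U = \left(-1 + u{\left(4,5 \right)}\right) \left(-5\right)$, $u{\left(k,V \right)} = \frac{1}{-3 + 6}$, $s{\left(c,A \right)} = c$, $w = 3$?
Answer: $\frac{472}{3} \approx 157.33$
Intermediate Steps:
$u{\left(k,V \right)} = \frac{1}{3}$
$U = \frac{10}{3}$ ($U = \left(-1 + \frac{1}{3}\right) \left(-5\right) = \left(- \frac{2}{3}\right) \left(-5\right) = \frac{10}{3} \approx 3.3333$)
$Q{\left(S \right)} = 2 + 2 S$ ($Q{\left(S \right)} = - 2 \left(-1 - S\right) = 2 + 2 S$)
$F = \frac{448}{3}$ ($F = 56 - 7 \cdot \frac{10}{3} \left(-4\right) = 56 - - \frac{280}{3} = 56 + \frac{280}{3} = \frac{448}{3} \approx 149.33$)
$Q{\left(w \right)} + F = \left(2 + 2 \cdot 3\right) + \frac{448}{3} = \left(2 + 6\right) + \frac{448}{3} = 8 + \frac{448}{3} = \frac{472}{3}$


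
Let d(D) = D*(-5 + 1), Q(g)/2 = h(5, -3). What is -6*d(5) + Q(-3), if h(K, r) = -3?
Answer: 114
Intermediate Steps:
Q(g) = -6 (Q(g) = 2*(-3) = -6)
d(D) = -4*D (d(D) = D*(-4) = -4*D)
-6*d(5) + Q(-3) = -(-24)*5 - 6 = -6*(-20) - 6 = 120 - 6 = 114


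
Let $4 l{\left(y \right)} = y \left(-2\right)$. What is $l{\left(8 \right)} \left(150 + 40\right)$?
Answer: $-760$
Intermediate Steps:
$l{\left(y \right)} = - \frac{y}{2}$ ($l{\left(y \right)} = \frac{y \left(-2\right)}{4} = \frac{\left(-2\right) y}{4} = - \frac{y}{2}$)
$l{\left(8 \right)} \left(150 + 40\right) = \left(- \frac{1}{2}\right) 8 \left(150 + 40\right) = \left(-4\right) 190 = -760$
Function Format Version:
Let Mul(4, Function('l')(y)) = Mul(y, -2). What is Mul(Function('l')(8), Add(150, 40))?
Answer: -760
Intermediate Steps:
Function('l')(y) = Mul(Rational(-1, 2), y) (Function('l')(y) = Mul(Rational(1, 4), Mul(y, -2)) = Mul(Rational(1, 4), Mul(-2, y)) = Mul(Rational(-1, 2), y))
Mul(Function('l')(8), Add(150, 40)) = Mul(Mul(Rational(-1, 2), 8), Add(150, 40)) = Mul(-4, 190) = -760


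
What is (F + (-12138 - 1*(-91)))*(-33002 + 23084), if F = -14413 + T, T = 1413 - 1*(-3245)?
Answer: 216232236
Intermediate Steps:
T = 4658 (T = 1413 + 3245 = 4658)
F = -9755 (F = -14413 + 4658 = -9755)
(F + (-12138 - 1*(-91)))*(-33002 + 23084) = (-9755 + (-12138 - 1*(-91)))*(-33002 + 23084) = (-9755 + (-12138 + 91))*(-9918) = (-9755 - 12047)*(-9918) = -21802*(-9918) = 216232236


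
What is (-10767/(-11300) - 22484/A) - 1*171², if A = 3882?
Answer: -641457761153/21933300 ≈ -29246.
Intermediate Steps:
(-10767/(-11300) - 22484/A) - 1*171² = (-10767/(-11300) - 22484/3882) - 1*171² = (-10767*(-1/11300) - 22484*1/3882) - 1*29241 = (10767/11300 - 11242/1941) - 29241 = -106135853/21933300 - 29241 = -641457761153/21933300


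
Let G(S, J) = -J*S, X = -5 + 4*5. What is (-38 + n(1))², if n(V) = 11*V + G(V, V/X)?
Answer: 164836/225 ≈ 732.60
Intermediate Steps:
X = 15 (X = -5 + 20 = 15)
G(S, J) = -J*S
n(V) = 11*V - V²/15 (n(V) = 11*V - V/15*V = 11*V - V²/15)
(-38 + n(1))² = (-38 + (1/15)*1*(165 - 1*1))² = (-38 + (1/15)*1*(165 - 1))² = (-38 + (1/15)*1*164)² = (-38 + 164/15)² = (-406/15)² = 164836/225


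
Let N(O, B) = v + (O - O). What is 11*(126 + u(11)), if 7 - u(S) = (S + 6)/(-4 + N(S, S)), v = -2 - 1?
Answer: 10428/7 ≈ 1489.7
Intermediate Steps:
v = -3
N(O, B) = -3 (N(O, B) = -3 + (O - O) = -3 + 0 = -3)
u(S) = 55/7 + S/7 (u(S) = 7 - (S + 6)/(-4 - 3) = 7 - (6 + S)/(-7) = 7 - (6 + S)*(-1)/7 = 7 - (-6/7 - S/7) = 7 + (6/7 + S/7) = 55/7 + S/7)
11*(126 + u(11)) = 11*(126 + (55/7 + (⅐)*11)) = 11*(126 + (55/7 + 11/7)) = 11*(126 + 66/7) = 11*(948/7) = 10428/7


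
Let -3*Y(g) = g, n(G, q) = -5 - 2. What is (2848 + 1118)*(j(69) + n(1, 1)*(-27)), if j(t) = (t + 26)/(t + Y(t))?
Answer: 17428587/23 ≈ 7.5777e+5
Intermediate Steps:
n(G, q) = -7
Y(g) = -g/3
j(t) = 3*(26 + t)/(2*t) (j(t) = (t + 26)/(t - t/3) = (26 + t)/((2*t/3)) = (26 + t)*(3/(2*t)) = 3*(26 + t)/(2*t))
(2848 + 1118)*(j(69) + n(1, 1)*(-27)) = (2848 + 1118)*((3/2 + 39/69) - 7*(-27)) = 3966*((3/2 + 39*(1/69)) + 189) = 3966*((3/2 + 13/23) + 189) = 3966*(95/46 + 189) = 3966*(8789/46) = 17428587/23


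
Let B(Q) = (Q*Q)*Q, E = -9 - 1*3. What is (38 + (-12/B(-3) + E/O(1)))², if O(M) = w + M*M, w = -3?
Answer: 160000/81 ≈ 1975.3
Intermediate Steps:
E = -12 (E = -9 - 3 = -12)
B(Q) = Q³ (B(Q) = Q²*Q = Q³)
O(M) = -3 + M² (O(M) = -3 + M*M = -3 + M²)
(38 + (-12/B(-3) + E/O(1)))² = (38 + (-12/((-3)³) - 12/(-3 + 1²)))² = (38 + (-12/(-27) - 12/(-3 + 1)))² = (38 + (-12*(-1/27) - 12/(-2)))² = (38 + (4/9 - 12*(-½)))² = (38 + (4/9 + 6))² = (38 + 58/9)² = (400/9)² = 160000/81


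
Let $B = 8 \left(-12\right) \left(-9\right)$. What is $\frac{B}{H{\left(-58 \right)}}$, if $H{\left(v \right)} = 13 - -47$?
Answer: $\frac{72}{5} \approx 14.4$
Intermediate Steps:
$H{\left(v \right)} = 60$ ($H{\left(v \right)} = 13 + 47 = 60$)
$B = 864$ ($B = \left(-96\right) \left(-9\right) = 864$)
$\frac{B}{H{\left(-58 \right)}} = \frac{864}{60} = 864 \cdot \frac{1}{60} = \frac{72}{5}$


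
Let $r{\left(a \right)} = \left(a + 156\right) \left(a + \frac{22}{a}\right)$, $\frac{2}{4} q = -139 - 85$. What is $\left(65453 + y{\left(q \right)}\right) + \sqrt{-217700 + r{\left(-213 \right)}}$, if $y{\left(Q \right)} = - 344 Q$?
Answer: $219565 + \frac{i \sqrt{1036193241}}{71} \approx 2.1957 \cdot 10^{5} + 453.38 i$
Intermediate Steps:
$q = -448$ ($q = 2 \left(-139 - 85\right) = 2 \left(-224\right) = -448$)
$r{\left(a \right)} = \left(156 + a\right) \left(a + \frac{22}{a}\right)$
$\left(65453 + y{\left(q \right)}\right) + \sqrt{-217700 + r{\left(-213 \right)}} = \left(65453 - -154112\right) + \sqrt{-217700 + \left(22 + \left(-213\right)^{2} + 156 \left(-213\right) + \frac{3432}{-213}\right)} = \left(65453 + 154112\right) + \sqrt{-217700 + \left(22 + 45369 - 33228 + 3432 \left(- \frac{1}{213}\right)\right)} = 219565 + \sqrt{-217700 + \left(22 + 45369 - 33228 - \frac{1144}{71}\right)} = 219565 + \sqrt{-217700 + \frac{862429}{71}} = 219565 + \sqrt{- \frac{14594271}{71}} = 219565 + \frac{i \sqrt{1036193241}}{71}$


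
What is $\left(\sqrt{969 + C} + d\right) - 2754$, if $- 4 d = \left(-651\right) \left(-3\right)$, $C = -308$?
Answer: $- \frac{12969}{4} + \sqrt{661} \approx -3216.5$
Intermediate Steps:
$d = - \frac{1953}{4}$ ($d = - \frac{\left(-651\right) \left(-3\right)}{4} = \left(- \frac{1}{4}\right) 1953 = - \frac{1953}{4} \approx -488.25$)
$\left(\sqrt{969 + C} + d\right) - 2754 = \left(\sqrt{969 - 308} - \frac{1953}{4}\right) - 2754 = \left(\sqrt{661} - \frac{1953}{4}\right) - 2754 = \left(- \frac{1953}{4} + \sqrt{661}\right) - 2754 = - \frac{12969}{4} + \sqrt{661}$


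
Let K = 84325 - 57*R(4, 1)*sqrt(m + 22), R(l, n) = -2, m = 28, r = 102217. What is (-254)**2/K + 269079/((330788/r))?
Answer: 7822398452894968103/94076845849604 - 7354824*sqrt(2)/1422011165 ≈ 83149.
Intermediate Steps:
K = 84325 + 570*sqrt(2) (K = 84325 - 57*(-2)*sqrt(28 + 22) = 84325 - (-114)*sqrt(50) = 84325 - (-114)*5*sqrt(2) = 84325 - (-570)*sqrt(2) = 84325 + 570*sqrt(2) ≈ 85131.)
(-254)**2/K + 269079/((330788/r)) = (-254)**2/(84325 + 570*sqrt(2)) + 269079/((330788/102217)) = 64516/(84325 + 570*sqrt(2)) + 269079/((330788*(1/102217))) = 64516/(84325 + 570*sqrt(2)) + 269079/(330788/102217) = 64516/(84325 + 570*sqrt(2)) + 269079*(102217/330788) = 64516/(84325 + 570*sqrt(2)) + 27504448143/330788 = 27504448143/330788 + 64516/(84325 + 570*sqrt(2))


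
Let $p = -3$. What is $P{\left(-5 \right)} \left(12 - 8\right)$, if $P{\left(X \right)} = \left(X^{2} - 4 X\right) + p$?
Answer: $168$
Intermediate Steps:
$P{\left(X \right)} = -3 + X^{2} - 4 X$ ($P{\left(X \right)} = \left(X^{2} - 4 X\right) - 3 = -3 + X^{2} - 4 X$)
$P{\left(-5 \right)} \left(12 - 8\right) = \left(-3 + \left(-5\right)^{2} - -20\right) \left(12 - 8\right) = \left(-3 + 25 + 20\right) 4 = 42 \cdot 4 = 168$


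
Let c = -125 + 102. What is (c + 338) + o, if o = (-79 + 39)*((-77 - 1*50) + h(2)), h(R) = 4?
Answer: 5235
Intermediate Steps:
c = -23
o = 4920 (o = (-79 + 39)*((-77 - 1*50) + 4) = -40*((-77 - 50) + 4) = -40*(-127 + 4) = -40*(-123) = 4920)
(c + 338) + o = (-23 + 338) + 4920 = 315 + 4920 = 5235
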